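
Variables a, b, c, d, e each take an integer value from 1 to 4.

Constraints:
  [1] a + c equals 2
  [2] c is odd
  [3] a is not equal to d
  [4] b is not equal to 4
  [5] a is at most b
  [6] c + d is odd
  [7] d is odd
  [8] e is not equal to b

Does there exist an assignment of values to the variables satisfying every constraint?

Constraint 2 makes c odd and constraint 7 makes d odd, so c + d must be even. Constraint 6 says c + d is odd — contradiction.

Unsatisfiable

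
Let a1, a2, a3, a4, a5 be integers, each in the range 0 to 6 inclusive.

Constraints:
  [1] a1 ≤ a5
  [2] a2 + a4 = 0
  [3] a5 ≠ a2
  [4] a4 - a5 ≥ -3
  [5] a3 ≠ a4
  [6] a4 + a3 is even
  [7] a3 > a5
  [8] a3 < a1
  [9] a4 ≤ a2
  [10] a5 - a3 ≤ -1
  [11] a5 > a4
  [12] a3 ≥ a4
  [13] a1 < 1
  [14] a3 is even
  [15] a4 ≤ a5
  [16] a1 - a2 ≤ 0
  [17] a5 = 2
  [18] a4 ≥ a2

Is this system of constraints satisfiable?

Constraints 7, 8, 11, 16, and 18 give a1 ≤ a2, a2 ≤ a4, a4 < a5, a5 < a3, a3 < a1. Chaining: a1 ≤ a2 ≤ a4 < a5 < a3 < a1, which forces a1 < a1 — impossible.

Unsatisfiable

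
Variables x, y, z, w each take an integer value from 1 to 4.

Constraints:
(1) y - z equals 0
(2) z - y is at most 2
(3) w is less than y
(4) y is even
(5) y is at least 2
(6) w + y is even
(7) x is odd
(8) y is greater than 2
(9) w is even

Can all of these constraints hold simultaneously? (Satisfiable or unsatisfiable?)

The assignment x = 1, y = 4, z = 4, w = 2 works:
  constraint 1 holds since y - z = 0.
  constraint 2 holds since z - y = 0.
  constraint 4 holds since y = 4 is even.
The rest check out directly.

Satisfiable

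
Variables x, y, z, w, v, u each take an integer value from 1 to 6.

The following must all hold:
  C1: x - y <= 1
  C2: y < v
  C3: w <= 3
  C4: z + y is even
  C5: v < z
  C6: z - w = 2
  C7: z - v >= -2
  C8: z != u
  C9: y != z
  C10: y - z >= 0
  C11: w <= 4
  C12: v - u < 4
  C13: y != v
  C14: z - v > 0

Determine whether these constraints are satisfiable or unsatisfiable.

Unsatisfiable

Constraints 2, 10, and 14 give v < z, z ≤ y, y < v. Chaining: v < z ≤ y < v, which forces v < v — impossible.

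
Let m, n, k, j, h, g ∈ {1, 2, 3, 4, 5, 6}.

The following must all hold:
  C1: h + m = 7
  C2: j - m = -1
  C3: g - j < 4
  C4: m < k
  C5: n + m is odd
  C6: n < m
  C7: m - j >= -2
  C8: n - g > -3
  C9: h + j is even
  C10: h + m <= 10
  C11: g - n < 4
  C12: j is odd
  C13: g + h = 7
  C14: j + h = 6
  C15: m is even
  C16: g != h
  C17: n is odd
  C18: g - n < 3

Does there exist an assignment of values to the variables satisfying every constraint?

Satisfiable

Try m = 2, n = 1, k = 5, j = 1, h = 5, g = 2.
Check constraint 1: h + m = 7; constraint 2: j - m = -1. The remaining constraints are straightforward to verify.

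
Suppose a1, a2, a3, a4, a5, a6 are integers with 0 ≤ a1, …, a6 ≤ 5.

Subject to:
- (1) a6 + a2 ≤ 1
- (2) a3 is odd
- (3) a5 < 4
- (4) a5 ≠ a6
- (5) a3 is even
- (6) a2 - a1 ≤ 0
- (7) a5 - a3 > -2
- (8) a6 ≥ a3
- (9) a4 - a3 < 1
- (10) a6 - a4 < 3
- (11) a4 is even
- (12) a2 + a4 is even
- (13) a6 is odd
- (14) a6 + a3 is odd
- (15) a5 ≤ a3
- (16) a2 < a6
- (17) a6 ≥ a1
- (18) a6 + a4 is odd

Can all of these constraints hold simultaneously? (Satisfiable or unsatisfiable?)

Unsatisfiable

Constraint 13 makes a6 odd and constraint 2 makes a3 odd, so a6 + a3 must be even. Constraint 14 says a6 + a3 is odd — contradiction.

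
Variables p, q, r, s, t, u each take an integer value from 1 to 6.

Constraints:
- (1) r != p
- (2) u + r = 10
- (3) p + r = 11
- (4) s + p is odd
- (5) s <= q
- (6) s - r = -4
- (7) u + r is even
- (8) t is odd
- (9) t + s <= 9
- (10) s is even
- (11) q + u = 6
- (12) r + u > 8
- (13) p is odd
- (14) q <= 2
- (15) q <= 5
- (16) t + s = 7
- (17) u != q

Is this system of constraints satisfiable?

Satisfiable

Setting (p, q, r, s, t, u) = (5, 2, 6, 2, 5, 4) satisfies everything: constraint 2: u + r = 10; constraint 3: p + r = 11; constraint 6: s - r = -4, and the others follow.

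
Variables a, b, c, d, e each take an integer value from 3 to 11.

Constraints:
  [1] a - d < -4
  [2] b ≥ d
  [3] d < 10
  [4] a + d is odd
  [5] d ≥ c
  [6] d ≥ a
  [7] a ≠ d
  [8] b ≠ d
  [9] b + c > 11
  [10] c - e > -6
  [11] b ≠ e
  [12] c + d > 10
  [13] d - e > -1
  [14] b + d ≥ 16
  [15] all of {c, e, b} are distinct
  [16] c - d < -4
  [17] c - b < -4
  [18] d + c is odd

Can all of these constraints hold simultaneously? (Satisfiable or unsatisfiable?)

Satisfiable

Setting (a, b, c, d, e) = (3, 10, 3, 8, 6) satisfies everything: constraint 1: a - d = -5; constraint 9: b + c = 13, and the others follow.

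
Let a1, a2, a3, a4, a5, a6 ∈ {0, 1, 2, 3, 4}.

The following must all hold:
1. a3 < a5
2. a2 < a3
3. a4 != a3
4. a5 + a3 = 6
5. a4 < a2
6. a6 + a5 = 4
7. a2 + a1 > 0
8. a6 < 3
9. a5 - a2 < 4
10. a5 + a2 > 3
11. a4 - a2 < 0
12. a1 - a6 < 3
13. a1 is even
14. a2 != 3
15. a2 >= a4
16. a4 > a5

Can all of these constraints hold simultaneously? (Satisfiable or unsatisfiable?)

Unsatisfiable

Constraints 1, 2, 11, and 16 give a2 < a3, a3 < a5, a5 < a4, a4 < a2. Chaining: a2 < a3 < a5 < a4 < a2, which forces a2 < a2 — impossible.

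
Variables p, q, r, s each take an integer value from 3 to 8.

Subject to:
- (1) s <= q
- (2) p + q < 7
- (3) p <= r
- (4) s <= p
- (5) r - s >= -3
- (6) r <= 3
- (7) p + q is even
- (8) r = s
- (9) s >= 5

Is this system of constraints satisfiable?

From constraints 4 and 9: p ≥ s and s ≥ 5, so p ≥ 5. From constraints 3 and 6: p ≤ r and r ≤ 3, so p ≤ 3. But 3 < 5, so no value of p works.

Unsatisfiable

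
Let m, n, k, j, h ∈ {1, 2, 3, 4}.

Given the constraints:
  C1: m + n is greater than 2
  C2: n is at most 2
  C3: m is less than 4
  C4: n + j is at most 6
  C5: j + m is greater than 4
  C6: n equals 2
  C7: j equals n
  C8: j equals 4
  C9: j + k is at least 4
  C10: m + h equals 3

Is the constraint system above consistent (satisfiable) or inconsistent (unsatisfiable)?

Unsatisfiable

Constraint 8 fixes j = 4 and constraint 6 fixes n = 2, but constraint 7 requires j = n. Since 4 ≠ 2, contradiction.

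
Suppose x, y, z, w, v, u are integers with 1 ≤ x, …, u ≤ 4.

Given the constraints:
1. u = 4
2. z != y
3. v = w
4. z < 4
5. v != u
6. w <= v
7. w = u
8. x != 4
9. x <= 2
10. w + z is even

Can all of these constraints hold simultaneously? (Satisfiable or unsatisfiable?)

Unsatisfiable

From constraints 3 and 7, v = w = u, so v = u. But constraint 5 says v ≠ u. Contradiction.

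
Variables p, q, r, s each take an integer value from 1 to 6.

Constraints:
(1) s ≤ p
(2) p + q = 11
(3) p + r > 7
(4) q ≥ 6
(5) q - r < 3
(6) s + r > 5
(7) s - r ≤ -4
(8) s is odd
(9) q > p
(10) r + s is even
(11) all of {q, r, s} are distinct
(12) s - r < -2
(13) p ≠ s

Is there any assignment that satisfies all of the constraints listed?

Satisfiable

Try p = 5, q = 6, r = 5, s = 1.
Check constraint 2: p + q = 11; constraint 3: p + r = 10. The remaining constraints are straightforward to verify.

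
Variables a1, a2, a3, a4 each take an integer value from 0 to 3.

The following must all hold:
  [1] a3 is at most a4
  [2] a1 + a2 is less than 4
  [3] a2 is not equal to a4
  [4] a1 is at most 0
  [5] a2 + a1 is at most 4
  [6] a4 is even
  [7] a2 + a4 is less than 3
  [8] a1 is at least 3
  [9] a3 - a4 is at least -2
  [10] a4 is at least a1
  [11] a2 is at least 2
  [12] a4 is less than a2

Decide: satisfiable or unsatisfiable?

Unsatisfiable

From constraint 11: a2 ≥ 2. From constraint 8: a1 ≥ 3. Hence a2 + a1 ≥ 5. But constraint 5 requires a2 + a1 ≤ 4, and 4 < 5. Contradiction.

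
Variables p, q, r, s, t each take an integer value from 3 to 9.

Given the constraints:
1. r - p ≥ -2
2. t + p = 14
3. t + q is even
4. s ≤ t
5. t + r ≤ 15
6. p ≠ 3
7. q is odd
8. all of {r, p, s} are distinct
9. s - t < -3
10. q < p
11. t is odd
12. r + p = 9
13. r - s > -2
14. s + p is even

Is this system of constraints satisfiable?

The assignment p = 5, q = 3, r = 4, s = 3, t = 9 works:
  constraint 1 holds since r - p = -1.
  constraint 2 holds since t + p = 14.
The rest check out directly.

Satisfiable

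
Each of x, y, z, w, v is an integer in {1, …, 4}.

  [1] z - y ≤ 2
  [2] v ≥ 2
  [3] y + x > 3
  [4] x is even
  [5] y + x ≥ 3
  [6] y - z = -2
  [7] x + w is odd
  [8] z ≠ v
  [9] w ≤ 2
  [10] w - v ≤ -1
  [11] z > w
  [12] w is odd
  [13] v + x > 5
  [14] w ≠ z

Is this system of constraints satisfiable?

Satisfiable

Try x = 4, y = 1, z = 3, w = 1, v = 4.
Check constraint 1: z - y = 2; constraint 3: y + x = 5. The remaining constraints are straightforward to verify.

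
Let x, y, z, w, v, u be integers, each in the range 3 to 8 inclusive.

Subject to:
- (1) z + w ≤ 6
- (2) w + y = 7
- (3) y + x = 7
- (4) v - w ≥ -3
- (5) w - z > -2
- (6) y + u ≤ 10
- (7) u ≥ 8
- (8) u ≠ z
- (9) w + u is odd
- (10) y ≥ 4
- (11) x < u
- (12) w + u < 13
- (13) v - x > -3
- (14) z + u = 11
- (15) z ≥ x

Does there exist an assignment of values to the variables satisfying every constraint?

Unsatisfiable

From constraint 10: y ≥ 4. From constraint 7: u ≥ 8. Hence y + u ≥ 12. But constraint 6 requires y + u ≤ 10, and 10 < 12. Contradiction.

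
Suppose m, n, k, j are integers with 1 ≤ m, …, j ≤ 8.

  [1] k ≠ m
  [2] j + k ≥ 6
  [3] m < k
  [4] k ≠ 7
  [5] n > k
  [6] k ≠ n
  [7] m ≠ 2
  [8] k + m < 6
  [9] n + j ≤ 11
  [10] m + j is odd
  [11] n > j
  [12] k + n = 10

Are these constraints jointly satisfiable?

Take m = 1, n = 7, k = 3, j = 4. Then constraint 2: j + k = 7; constraint 8: k + m = 4, and every other listed constraint is also met.

Satisfiable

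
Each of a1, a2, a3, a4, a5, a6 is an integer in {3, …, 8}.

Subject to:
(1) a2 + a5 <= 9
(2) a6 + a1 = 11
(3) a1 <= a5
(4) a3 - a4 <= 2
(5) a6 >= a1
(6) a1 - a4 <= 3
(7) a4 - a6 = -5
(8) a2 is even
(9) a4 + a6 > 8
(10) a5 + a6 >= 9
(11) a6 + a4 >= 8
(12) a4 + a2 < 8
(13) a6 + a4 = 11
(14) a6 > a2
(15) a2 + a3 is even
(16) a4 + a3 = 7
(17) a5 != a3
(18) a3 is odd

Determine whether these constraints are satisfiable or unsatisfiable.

Constraint 8 makes a2 even and constraint 18 makes a3 odd, so a2 + a3 must be odd. Constraint 15 says a2 + a3 is even — contradiction.

Unsatisfiable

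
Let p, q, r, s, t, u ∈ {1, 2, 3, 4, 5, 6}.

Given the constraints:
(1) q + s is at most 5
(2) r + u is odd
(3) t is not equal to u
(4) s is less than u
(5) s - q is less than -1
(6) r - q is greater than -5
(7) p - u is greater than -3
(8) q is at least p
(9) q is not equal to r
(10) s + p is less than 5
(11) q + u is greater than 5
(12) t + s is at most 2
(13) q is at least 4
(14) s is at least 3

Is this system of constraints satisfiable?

From constraint 13: q ≥ 4. From constraint 14: s ≥ 3. Hence q + s ≥ 7. But constraint 1 requires q + s ≤ 5, and 5 < 7. Contradiction.

Unsatisfiable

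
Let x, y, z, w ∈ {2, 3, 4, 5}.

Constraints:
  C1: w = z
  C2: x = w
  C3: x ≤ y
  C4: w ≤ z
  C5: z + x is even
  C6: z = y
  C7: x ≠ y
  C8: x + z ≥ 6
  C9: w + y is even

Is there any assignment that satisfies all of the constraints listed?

From constraints 1, 2, and 6, x = w = z = y, so x = y. But constraint 7 says x ≠ y. Contradiction.

Unsatisfiable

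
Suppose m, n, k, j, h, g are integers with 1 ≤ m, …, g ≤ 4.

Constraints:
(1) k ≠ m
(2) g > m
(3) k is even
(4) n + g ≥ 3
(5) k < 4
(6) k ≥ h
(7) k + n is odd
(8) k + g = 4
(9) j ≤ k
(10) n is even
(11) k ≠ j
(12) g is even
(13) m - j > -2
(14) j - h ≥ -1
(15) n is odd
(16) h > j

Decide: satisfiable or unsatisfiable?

Constraint 3 makes k even and constraint 10 makes n even, so k + n must be even. Constraint 7 says k + n is odd — contradiction.

Unsatisfiable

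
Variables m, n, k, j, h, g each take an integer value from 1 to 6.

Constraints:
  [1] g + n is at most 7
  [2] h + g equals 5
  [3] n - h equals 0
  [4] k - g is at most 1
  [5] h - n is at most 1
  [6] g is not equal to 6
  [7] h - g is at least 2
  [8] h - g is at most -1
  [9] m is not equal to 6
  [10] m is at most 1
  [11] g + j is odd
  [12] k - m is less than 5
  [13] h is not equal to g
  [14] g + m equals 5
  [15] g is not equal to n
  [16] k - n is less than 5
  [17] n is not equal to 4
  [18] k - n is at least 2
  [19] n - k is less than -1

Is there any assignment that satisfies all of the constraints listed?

Unsatisfiable

Constraints 4, 5, 7, and 18 give g − k ≥ -1, k − n ≥ 2, n − h ≥ -1, h − g ≥ 2.
Adding all 4 inequalities: the left sides telescope to 0, and the right sides sum to (-1) + 2 + (-1) + 2 = 2. So 0 ≥ 2, which is false.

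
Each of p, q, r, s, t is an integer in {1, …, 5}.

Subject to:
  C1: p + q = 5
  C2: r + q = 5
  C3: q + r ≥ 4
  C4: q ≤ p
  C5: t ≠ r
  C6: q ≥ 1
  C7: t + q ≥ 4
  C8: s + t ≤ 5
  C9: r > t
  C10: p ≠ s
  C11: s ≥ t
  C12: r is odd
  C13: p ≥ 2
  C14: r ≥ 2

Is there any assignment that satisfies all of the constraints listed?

Satisfiable

Try p = 3, q = 2, r = 3, s = 2, t = 2.
Check constraint 1: p + q = 5; constraint 2: r + q = 5; constraint 3: q + r = 5. The remaining constraints are straightforward to verify.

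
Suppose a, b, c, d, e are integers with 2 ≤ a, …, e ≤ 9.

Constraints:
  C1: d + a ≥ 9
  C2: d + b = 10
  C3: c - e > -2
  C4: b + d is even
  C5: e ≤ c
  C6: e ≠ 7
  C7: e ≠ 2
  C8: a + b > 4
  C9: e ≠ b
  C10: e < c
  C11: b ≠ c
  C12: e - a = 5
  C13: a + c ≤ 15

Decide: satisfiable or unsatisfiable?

Satisfiable

Try a = 3, b = 2, c = 9, d = 8, e = 8.
Check constraint 1: d + a = 11; constraint 2: d + b = 10. The remaining constraints are straightforward to verify.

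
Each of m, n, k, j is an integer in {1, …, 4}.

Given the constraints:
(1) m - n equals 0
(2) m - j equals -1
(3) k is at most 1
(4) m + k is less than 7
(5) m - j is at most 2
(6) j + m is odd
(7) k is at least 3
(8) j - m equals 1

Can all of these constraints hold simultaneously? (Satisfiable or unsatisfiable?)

Unsatisfiable

From constraint 7: k ≥ 3. From constraint 3: k ≤ 1. But 1 < 3, so no value of k works.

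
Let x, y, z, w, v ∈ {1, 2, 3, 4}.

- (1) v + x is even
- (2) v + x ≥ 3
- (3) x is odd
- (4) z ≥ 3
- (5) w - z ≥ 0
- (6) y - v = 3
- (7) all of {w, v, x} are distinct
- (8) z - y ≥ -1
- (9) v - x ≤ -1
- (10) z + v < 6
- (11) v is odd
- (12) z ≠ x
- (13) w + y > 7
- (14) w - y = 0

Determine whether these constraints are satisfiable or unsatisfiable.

Satisfiable

Setting (x, y, z, w, v) = (3, 4, 4, 4, 1) satisfies everything: constraint 2: v + x = 4; constraint 5: w - z = 0; constraint 6: y - v = 3, and the others follow.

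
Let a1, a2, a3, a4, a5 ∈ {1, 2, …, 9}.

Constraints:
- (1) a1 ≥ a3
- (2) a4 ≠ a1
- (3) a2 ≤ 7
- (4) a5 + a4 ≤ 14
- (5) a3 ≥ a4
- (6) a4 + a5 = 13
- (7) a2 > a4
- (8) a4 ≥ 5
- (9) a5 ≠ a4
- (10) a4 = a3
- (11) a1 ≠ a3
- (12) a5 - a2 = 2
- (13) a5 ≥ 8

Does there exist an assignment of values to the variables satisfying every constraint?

Satisfiable

Try a1 = 9, a2 = 6, a3 = 5, a4 = 5, a5 = 8.
Check constraint 4: a5 + a4 = 13; constraint 6: a4 + a5 = 13; constraint 12: a5 - a2 = 2. The remaining constraints are straightforward to verify.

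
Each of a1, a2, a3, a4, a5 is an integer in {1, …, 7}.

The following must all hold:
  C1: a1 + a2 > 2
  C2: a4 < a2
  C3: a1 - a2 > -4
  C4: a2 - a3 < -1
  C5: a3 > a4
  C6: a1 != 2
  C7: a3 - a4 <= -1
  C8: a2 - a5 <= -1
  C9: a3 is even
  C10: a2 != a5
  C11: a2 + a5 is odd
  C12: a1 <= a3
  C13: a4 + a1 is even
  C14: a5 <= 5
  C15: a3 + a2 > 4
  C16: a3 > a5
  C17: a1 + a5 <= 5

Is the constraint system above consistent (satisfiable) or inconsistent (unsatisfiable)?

Constraints 2, 7, 8, and 16 give a5 < a3, a3 < a4, a4 < a2, a2 < a5. Chaining: a5 < a3 < a4 < a2 < a5, which forces a5 < a5 — impossible.

Unsatisfiable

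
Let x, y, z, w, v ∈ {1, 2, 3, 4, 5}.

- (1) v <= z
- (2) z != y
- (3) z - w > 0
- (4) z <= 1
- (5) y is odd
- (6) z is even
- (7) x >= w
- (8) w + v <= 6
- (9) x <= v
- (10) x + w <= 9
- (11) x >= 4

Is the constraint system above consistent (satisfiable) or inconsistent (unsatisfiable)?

Unsatisfiable

From constraints 9 and 11: v ≥ x and x ≥ 4, so v ≥ 4. From constraints 1 and 4: v ≤ z and z ≤ 1, so v ≤ 1. But 1 < 4, so no value of v works.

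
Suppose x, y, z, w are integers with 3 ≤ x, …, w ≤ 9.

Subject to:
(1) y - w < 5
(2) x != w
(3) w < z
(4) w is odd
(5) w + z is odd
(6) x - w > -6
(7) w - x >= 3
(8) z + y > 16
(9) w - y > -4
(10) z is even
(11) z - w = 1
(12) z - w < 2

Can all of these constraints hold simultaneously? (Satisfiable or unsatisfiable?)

One satisfying assignment is x = 4, y = 9, z = 8, w = 7.
For the less obvious constraints — constraint 1: y - w = 2; constraint 6: x - w = -3; constraint 7: w - x = 3 — and the others hold by inspection.

Satisfiable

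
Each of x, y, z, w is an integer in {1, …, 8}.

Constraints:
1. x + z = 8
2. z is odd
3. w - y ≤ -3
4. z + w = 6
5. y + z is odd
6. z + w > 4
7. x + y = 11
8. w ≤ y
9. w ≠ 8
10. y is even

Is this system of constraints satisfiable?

Satisfiable

Try x = 5, y = 6, z = 3, w = 3.
Check constraint 1: x + z = 8; constraint 3: w - y = -3. The remaining constraints are straightforward to verify.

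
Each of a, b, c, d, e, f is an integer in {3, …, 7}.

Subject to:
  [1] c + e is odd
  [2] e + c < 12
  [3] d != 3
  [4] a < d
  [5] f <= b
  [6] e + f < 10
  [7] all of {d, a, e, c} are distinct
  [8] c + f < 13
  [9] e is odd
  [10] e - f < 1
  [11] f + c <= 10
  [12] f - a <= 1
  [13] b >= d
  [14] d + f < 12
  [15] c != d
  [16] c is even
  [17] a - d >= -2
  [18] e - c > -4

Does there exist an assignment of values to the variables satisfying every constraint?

Try a = 4, b = 6, c = 6, d = 5, e = 3, f = 4.
Check constraint 2: e + c = 9; constraint 6: e + f = 7; constraint 8: c + f = 10. The remaining constraints are straightforward to verify.

Satisfiable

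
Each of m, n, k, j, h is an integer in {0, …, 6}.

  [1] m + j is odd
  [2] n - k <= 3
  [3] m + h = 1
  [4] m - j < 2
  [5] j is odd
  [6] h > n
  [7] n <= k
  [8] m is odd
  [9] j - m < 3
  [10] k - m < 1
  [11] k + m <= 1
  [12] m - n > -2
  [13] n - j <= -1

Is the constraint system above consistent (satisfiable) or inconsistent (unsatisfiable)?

Unsatisfiable

Constraint 8 makes m odd and constraint 5 makes j odd, so m + j must be even. Constraint 1 says m + j is odd — contradiction.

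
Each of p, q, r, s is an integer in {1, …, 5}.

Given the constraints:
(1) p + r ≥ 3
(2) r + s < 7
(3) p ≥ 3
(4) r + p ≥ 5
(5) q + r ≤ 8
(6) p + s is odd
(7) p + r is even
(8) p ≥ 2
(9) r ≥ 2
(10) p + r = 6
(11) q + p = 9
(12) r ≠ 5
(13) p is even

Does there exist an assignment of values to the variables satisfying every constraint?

Satisfiable

Take p = 4, q = 5, r = 2, s = 3. Then constraint 1: p + r = 6; constraint 2: r + s = 5; constraint 4: r + p = 6, and every other listed constraint is also met.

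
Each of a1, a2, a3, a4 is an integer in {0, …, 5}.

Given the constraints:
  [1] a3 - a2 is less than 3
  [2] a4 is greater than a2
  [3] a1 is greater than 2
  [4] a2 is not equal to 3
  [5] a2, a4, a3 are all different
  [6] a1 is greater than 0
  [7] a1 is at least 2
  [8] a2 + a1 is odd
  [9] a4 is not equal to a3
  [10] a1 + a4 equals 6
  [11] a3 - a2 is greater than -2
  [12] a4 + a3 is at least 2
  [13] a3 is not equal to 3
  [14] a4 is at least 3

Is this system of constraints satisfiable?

Satisfiable

Take a1 = 3, a2 = 0, a3 = 1, a4 = 3. Then constraint 1: a3 - a2 = 1; constraint 10: a1 + a4 = 6, and every other listed constraint is also met.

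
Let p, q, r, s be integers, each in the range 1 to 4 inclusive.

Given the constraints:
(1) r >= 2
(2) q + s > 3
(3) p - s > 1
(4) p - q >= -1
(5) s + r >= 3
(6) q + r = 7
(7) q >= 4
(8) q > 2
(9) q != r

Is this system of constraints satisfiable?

Satisfiable

Setting (p, q, r, s) = (4, 4, 3, 1) satisfies everything: constraint 2: q + s = 5; constraint 3: p - s = 3, and the others follow.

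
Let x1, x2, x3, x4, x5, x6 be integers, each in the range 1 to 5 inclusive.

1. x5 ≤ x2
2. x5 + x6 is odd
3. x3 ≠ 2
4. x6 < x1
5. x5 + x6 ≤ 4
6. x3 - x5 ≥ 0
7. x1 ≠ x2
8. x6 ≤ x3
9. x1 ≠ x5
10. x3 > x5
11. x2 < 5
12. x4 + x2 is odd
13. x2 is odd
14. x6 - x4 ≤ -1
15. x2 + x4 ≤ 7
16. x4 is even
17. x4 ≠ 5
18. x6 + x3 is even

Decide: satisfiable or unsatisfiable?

The assignment x1 = 4, x2 = 3, x3 = 3, x4 = 4, x5 = 2, x6 = 1 works:
  constraint 5 holds since x5 + x6 = 3.
  constraint 6 holds since x3 - x5 = 1.
  constraint 14 holds since x6 - x4 = -3.
The rest check out directly.

Satisfiable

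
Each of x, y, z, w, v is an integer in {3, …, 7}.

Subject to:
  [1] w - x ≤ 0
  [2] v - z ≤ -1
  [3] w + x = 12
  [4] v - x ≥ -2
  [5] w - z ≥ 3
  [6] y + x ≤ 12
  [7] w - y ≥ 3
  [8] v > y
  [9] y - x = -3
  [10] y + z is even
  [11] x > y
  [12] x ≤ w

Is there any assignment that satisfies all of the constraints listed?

Unsatisfiable

Constraints 1, 2, 4, and 5 give z − v ≥ 1, v − x ≥ -2, x − w ≥ 0, w − z ≥ 3.
Adding all 4 inequalities: the left sides telescope to 0, and the right sides sum to 1 + (-2) + 0 + 3 = 2. So 0 ≥ 2, which is false.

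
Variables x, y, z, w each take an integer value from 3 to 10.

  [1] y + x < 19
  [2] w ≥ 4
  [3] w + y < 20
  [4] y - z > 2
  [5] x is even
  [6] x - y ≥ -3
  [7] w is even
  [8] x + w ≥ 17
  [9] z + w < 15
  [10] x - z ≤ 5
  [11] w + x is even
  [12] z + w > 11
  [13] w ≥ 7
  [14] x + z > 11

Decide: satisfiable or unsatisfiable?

Try x = 8, y = 9, z = 4, w = 10.
Check constraint 1: y + x = 17; constraint 3: w + y = 19. The remaining constraints are straightforward to verify.

Satisfiable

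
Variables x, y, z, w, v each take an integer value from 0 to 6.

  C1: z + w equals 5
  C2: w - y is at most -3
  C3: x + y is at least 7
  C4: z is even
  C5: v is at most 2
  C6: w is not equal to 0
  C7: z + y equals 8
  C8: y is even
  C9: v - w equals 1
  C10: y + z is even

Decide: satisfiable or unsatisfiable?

Satisfiable

Try x = 5, y = 4, z = 4, w = 1, v = 2.
Check constraint 1: z + w = 5; constraint 2: w - y = -3; constraint 3: x + y = 9. The remaining constraints are straightforward to verify.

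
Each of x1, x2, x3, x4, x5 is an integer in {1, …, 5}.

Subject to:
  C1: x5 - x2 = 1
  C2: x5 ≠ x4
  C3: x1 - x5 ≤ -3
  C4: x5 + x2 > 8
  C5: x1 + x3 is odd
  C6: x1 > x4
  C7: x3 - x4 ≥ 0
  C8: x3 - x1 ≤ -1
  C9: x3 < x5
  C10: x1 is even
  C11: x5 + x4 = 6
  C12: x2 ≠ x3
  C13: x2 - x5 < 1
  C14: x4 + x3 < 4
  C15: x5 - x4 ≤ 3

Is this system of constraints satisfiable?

Unsatisfiable

Constraints 3, 7, 8, and 15 give x4 − x5 ≥ -3, x5 − x1 ≥ 3, x1 − x3 ≥ 1, x3 − x4 ≥ 0.
Adding all 4 inequalities: the left sides telescope to 0, and the right sides sum to (-3) + 3 + 1 + 0 = 1. So 0 ≥ 1, which is false.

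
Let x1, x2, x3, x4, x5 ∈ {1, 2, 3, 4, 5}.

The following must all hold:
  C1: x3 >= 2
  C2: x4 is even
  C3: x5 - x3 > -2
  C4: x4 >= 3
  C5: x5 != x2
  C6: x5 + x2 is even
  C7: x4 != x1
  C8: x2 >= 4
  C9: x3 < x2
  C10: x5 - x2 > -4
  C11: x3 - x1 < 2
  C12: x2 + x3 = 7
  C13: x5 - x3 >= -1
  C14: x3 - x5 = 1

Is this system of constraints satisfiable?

Take x1 = 2, x2 = 4, x3 = 3, x4 = 4, x5 = 2. Then constraint 3: x5 - x3 = -1; constraint 10: x5 - x2 = -2, and every other listed constraint is also met.

Satisfiable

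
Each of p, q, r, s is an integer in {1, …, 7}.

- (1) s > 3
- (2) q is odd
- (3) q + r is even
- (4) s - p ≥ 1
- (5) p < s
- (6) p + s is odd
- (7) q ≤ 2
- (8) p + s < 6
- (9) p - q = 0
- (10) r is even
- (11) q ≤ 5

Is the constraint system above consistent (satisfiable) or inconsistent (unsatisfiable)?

Constraint 2 makes q odd and constraint 10 makes r even, so q + r must be odd. Constraint 3 says q + r is even — contradiction.

Unsatisfiable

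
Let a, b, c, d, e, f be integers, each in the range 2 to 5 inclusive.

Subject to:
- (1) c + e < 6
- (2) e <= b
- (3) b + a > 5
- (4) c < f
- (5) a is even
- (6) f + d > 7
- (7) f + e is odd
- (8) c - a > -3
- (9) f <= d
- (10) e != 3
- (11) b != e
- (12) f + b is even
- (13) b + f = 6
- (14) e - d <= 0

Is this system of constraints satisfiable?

One satisfying assignment is a = 4, b = 3, c = 2, d = 5, e = 2, f = 3.
For the less obvious constraints — constraint 1: c + e = 4; constraint 3: b + a = 7 — and the others hold by inspection.

Satisfiable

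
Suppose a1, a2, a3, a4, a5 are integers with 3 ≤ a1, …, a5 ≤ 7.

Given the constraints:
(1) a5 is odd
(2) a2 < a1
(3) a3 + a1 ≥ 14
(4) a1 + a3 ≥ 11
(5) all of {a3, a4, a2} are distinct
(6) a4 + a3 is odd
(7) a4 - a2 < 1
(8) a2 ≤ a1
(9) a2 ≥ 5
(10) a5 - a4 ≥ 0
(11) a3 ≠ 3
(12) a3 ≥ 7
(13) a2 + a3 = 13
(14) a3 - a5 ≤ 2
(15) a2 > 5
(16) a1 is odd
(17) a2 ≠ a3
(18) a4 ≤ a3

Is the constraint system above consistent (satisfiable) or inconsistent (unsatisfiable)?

Setting (a1, a2, a3, a4, a5) = (7, 6, 7, 4, 7) satisfies everything: constraint 3: a3 + a1 = 14; constraint 4: a1 + a3 = 14; constraint 7: a4 - a2 = -2, and the others follow.

Satisfiable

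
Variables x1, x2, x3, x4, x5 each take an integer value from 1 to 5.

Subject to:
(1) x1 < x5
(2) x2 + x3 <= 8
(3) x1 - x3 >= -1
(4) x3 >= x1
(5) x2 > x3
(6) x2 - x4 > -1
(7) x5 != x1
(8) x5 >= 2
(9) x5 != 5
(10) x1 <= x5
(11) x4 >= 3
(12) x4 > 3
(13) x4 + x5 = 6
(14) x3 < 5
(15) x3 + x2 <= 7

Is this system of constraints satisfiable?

Take x1 = 1, x2 = 4, x3 = 1, x4 = 4, x5 = 2. Then constraint 2: x2 + x3 = 5; constraint 3: x1 - x3 = 0, and every other listed constraint is also met.

Satisfiable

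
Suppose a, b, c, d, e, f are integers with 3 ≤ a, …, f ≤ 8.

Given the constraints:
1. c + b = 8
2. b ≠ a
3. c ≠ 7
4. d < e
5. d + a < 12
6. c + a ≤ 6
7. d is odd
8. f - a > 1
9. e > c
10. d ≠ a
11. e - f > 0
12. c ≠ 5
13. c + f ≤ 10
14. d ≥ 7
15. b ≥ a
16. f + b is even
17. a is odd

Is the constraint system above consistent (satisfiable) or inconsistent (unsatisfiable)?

Setting (a, b, c, d, e, f) = (3, 5, 3, 7, 8, 5) satisfies everything: constraint 1: c + b = 8; constraint 5: d + a = 10, and the others follow.

Satisfiable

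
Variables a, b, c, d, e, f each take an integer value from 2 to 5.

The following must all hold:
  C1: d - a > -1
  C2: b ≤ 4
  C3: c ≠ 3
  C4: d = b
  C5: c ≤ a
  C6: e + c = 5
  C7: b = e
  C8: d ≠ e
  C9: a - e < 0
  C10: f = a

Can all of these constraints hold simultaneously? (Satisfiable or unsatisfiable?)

From constraints 4 and 7, d = b = e, so d = e. But constraint 8 says d ≠ e. Contradiction.

Unsatisfiable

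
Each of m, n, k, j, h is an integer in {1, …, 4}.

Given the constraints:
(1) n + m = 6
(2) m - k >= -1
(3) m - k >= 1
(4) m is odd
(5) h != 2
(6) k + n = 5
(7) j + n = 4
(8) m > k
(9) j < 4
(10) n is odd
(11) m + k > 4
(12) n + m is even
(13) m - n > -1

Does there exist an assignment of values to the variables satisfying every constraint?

Satisfiable

Setting (m, n, k, j, h) = (3, 3, 2, 1, 3) satisfies everything: constraint 1: n + m = 6; constraint 2: m - k = 1; constraint 3: m - k = 1, and the others follow.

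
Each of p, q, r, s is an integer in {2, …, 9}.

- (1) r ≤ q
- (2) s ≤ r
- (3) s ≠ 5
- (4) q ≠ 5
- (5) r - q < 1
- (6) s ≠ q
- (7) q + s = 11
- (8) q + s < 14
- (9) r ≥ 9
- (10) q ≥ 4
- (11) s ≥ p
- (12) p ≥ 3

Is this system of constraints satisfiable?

From constraints 1 and 9: q ≥ r ≥ 9. From constraints 11 and 12: s ≥ p ≥ 3. Hence q + s ≥ 12. But constraint 7 requires q + s = 11, and 11 < 12. Contradiction.

Unsatisfiable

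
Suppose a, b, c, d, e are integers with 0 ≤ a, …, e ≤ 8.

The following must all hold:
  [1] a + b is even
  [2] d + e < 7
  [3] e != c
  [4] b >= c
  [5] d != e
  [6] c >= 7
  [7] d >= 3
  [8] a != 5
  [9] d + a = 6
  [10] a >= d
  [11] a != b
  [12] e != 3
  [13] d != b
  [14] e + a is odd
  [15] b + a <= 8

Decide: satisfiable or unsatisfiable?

From constraints 4 and 6: b ≥ c ≥ 7. From constraints 7 and 10: a ≥ d ≥ 3. Hence b + a ≥ 10. But constraint 15 requires b + a ≤ 8, and 8 < 10. Contradiction.

Unsatisfiable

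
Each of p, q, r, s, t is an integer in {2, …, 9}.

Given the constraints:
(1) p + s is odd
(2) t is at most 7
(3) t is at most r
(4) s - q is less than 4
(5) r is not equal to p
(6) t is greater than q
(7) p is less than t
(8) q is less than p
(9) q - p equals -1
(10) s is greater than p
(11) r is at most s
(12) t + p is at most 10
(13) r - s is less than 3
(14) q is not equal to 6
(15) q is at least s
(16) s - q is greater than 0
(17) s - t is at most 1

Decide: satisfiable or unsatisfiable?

Constraints 3, 7, 8, 11, and 15 give t ≤ r, r ≤ s, s ≤ q, q < p, p < t. Chaining: t ≤ r ≤ s ≤ q < p < t, which forces t < t — impossible.

Unsatisfiable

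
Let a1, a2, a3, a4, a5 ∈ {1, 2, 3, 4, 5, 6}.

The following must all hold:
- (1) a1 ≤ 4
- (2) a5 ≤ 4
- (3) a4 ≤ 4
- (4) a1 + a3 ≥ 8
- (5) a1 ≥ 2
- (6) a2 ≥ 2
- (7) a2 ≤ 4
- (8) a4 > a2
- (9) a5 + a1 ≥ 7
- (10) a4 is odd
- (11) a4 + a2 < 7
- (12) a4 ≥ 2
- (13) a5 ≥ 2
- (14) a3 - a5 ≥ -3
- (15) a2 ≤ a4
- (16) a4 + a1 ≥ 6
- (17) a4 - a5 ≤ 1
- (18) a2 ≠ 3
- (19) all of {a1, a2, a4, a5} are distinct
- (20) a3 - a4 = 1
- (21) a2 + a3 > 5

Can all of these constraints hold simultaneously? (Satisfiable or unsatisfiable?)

Constraints 1, 2, 3, 5, 6, 7, 12, and 13 confine each of a1, a2, a4, a5 to the 3 values {2, …, 4}.
Constraint 19 requires all 4 of them to be distinct, but only 3 values are available — impossible by the pigeonhole principle.

Unsatisfiable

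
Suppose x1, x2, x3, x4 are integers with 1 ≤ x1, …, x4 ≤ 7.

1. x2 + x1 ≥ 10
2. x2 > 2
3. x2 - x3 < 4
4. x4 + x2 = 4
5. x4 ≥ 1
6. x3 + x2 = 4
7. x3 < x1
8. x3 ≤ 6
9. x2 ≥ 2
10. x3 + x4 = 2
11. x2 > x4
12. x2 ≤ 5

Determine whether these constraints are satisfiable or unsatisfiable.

Satisfiable

Take x1 = 7, x2 = 3, x3 = 1, x4 = 1. Then constraint 1: x2 + x1 = 10; constraint 3: x2 - x3 = 2; constraint 4: x4 + x2 = 4, and every other listed constraint is also met.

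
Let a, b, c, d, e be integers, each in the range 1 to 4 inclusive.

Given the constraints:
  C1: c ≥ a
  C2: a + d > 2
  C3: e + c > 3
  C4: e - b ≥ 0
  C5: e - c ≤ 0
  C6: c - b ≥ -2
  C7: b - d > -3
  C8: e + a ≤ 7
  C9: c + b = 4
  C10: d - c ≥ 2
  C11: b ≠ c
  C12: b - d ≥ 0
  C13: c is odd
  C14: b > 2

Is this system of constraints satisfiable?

Constraints 4, 5, 10, and 12 give e − b ≥ 0, b − d ≥ 0, d − c ≥ 2, c − e ≥ 0.
Adding all 4 inequalities: the left sides telescope to 0, and the right sides sum to 0 + 0 + 2 + 0 = 2. So 0 ≥ 2, which is false.

Unsatisfiable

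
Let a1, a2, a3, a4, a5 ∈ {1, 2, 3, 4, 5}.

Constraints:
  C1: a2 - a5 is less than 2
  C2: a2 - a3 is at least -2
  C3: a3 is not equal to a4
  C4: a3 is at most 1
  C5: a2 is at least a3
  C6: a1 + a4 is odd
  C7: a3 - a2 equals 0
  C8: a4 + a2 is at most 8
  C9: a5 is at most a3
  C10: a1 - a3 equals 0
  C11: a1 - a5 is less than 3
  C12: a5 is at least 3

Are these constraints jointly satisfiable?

Unsatisfiable

From constraint 12: a5 ≥ 3. From constraints 4 and 9: a5 ≤ a3 and a3 ≤ 1, so a5 ≤ 1. But 1 < 3, so no value of a5 works.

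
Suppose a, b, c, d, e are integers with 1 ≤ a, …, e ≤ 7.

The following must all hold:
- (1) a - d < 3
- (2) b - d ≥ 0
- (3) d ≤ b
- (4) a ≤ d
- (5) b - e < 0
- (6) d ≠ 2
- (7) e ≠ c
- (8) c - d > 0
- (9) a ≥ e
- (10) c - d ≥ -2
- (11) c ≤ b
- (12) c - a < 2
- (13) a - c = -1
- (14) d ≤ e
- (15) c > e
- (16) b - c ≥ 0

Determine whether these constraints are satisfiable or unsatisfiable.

Unsatisfiable

Constraints 5, 15, and 16 give e < c, c ≤ b, b < e. Chaining: e < c ≤ b < e, which forces e < e — impossible.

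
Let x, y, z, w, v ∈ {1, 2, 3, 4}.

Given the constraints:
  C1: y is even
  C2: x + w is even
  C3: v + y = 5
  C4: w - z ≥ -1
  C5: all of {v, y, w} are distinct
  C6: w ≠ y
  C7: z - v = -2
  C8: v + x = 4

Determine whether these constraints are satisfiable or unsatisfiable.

Satisfiable

Try x = 1, y = 2, z = 1, w = 1, v = 3.
Check constraint 3: v + y = 5; constraint 4: w - z = 0; constraint 7: z - v = -2. The remaining constraints are straightforward to verify.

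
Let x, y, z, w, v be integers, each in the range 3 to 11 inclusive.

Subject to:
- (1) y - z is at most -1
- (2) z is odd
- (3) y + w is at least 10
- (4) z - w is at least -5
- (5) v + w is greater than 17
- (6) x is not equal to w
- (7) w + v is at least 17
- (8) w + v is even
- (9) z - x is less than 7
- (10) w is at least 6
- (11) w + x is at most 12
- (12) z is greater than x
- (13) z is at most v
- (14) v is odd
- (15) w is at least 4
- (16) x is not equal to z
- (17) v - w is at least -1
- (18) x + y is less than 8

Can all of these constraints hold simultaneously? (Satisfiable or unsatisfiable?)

Take x = 3, y = 4, z = 7, w = 9, v = 9. Then constraint 1: y - z = -3; constraint 3: y + w = 13, and every other listed constraint is also met.

Satisfiable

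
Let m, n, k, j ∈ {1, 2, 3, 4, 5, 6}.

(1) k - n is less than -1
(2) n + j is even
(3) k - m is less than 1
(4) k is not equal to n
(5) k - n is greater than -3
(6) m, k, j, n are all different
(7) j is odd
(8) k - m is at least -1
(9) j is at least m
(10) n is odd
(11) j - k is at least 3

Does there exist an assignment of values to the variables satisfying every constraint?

Setting (m, n, k, j) = (2, 3, 1, 5) satisfies everything: constraint 1: k - n = -2; constraint 3: k - m = -1; constraint 5: k - n = -2, and the others follow.

Satisfiable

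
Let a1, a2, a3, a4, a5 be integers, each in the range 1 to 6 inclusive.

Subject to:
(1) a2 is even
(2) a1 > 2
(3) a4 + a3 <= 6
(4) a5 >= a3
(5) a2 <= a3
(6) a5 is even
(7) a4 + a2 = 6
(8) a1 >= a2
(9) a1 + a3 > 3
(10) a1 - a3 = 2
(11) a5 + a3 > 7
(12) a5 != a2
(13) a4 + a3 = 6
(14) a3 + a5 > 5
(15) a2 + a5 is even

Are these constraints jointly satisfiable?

Satisfiable

The assignment a1 = 4, a2 = 2, a3 = 2, a4 = 4, a5 = 6 works:
  constraint 3 holds since a4 + a3 = 6.
  constraint 7 holds since a4 + a2 = 6.
  constraint 9 holds since a1 + a3 = 6.
The rest check out directly.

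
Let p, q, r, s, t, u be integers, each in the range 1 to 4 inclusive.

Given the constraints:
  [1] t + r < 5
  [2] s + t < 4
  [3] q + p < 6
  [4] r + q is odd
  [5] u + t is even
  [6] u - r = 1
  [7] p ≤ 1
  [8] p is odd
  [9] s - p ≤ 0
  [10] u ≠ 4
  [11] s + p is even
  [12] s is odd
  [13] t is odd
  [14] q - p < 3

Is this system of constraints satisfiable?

Satisfiable

Setting (p, q, r, s, t, u) = (1, 3, 2, 1, 1, 3) satisfies everything: constraint 1: t + r = 3; constraint 2: s + t = 2, and the others follow.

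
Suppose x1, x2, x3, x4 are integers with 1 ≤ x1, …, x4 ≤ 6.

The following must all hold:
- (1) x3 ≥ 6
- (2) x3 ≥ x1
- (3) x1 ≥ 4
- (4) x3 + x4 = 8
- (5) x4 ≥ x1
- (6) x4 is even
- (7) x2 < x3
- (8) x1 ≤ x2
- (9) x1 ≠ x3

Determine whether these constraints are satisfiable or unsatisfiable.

From constraint 1: x3 ≥ 6. From constraints 3 and 5: x4 ≥ x1 ≥ 4. Hence x3 + x4 ≥ 10. But constraint 4 requires x3 + x4 = 8, and 8 < 10. Contradiction.

Unsatisfiable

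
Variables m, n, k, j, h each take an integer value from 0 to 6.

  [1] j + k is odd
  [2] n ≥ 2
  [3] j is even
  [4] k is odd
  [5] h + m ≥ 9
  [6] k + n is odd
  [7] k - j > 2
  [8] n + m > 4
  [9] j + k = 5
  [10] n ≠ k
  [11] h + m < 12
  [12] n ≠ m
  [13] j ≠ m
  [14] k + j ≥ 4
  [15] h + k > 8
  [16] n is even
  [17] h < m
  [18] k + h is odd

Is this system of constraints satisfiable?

Satisfiable

One satisfying assignment is m = 5, n = 2, k = 5, j = 0, h = 4.
For the less obvious constraints — constraint 5: h + m = 9; constraint 7: k - j = 5 — and the others hold by inspection.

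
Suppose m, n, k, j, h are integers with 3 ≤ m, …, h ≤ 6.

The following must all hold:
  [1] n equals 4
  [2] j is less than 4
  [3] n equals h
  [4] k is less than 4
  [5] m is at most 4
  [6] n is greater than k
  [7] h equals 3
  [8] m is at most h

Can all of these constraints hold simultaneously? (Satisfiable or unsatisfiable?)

Unsatisfiable

Constraint 1 fixes n = 4 and constraint 7 fixes h = 3, but constraint 3 requires n = h. Since 4 ≠ 3, contradiction.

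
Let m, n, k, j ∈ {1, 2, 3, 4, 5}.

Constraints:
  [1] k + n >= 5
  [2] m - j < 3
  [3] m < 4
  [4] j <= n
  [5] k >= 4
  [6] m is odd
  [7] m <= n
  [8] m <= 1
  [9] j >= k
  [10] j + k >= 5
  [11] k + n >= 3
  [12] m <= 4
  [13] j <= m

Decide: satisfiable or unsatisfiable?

From constraints 5 and 9: j ≥ k and k ≥ 4, so j ≥ 4. From constraints 8 and 13: j ≤ m and m ≤ 1, so j ≤ 1. But 1 < 4, so no value of j works.

Unsatisfiable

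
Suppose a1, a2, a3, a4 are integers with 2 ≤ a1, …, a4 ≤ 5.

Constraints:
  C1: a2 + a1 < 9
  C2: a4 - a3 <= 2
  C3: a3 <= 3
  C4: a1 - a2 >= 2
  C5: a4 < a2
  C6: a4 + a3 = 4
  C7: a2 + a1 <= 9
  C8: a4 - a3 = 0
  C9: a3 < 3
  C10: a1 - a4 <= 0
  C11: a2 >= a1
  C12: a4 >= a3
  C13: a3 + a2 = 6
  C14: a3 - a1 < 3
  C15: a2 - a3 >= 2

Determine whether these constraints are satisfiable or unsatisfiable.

Unsatisfiable

Constraints 2, 4, 10, and 15 give a3 − a4 ≥ -2, a4 − a1 ≥ 0, a1 − a2 ≥ 2, a2 − a3 ≥ 2.
Adding all 4 inequalities: the left sides telescope to 0, and the right sides sum to (-2) + 0 + 2 + 2 = 2. So 0 ≥ 2, which is false.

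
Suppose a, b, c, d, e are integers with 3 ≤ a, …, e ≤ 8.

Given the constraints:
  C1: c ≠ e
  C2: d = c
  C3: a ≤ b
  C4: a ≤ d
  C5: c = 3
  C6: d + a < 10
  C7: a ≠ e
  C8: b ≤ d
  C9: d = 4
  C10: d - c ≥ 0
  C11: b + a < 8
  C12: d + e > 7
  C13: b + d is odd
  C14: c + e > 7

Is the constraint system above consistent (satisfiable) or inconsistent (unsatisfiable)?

Constraint 9 fixes d = 4 and constraint 5 fixes c = 3, but constraint 2 requires d = c. Since 4 ≠ 3, contradiction.

Unsatisfiable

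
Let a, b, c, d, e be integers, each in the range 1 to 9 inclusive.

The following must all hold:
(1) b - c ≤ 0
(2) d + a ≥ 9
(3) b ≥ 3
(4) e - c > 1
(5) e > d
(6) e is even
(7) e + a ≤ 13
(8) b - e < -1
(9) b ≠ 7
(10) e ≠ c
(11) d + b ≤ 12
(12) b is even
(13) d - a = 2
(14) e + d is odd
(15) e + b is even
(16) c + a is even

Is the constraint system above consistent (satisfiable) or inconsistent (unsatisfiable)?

Satisfiable

The assignment a = 5, b = 4, c = 5, d = 7, e = 8 works:
  constraint 1 holds since b - c = -1.
  constraint 2 holds since d + a = 12.
  constraint 4 holds since e - c = 3.
The rest check out directly.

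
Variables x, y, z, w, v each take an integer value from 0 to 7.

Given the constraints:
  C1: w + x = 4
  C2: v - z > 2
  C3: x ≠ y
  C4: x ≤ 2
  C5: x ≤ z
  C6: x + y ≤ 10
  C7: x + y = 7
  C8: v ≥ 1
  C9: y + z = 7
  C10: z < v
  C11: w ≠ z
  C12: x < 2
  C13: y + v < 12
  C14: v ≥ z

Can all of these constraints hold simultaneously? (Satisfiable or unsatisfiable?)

Satisfiable

Take x = 0, y = 7, z = 0, w = 4, v = 3. Then constraint 1: w + x = 4; constraint 2: v - z = 3, and every other listed constraint is also met.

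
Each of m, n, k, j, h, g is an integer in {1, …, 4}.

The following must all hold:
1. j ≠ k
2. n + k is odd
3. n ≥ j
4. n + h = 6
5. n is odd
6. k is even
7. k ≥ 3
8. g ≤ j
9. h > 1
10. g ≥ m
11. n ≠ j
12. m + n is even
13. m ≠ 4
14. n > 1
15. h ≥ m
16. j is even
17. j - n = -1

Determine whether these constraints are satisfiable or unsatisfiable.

The assignment m = 1, n = 3, k = 4, j = 2, h = 3, g = 1 works:
  constraint 4 holds since n + h = 6.
  constraint 17 holds since j - n = -1.
The rest check out directly.

Satisfiable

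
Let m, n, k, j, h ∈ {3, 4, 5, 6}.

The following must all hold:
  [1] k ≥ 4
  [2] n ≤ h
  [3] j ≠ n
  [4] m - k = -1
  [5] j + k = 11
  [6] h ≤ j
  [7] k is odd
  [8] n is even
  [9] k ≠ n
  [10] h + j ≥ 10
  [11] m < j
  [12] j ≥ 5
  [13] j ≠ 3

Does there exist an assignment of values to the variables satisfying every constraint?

Try m = 4, n = 4, k = 5, j = 6, h = 4.
Check constraint 4: m - k = -1; constraint 5: j + k = 11; constraint 10: h + j = 10. The remaining constraints are straightforward to verify.

Satisfiable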